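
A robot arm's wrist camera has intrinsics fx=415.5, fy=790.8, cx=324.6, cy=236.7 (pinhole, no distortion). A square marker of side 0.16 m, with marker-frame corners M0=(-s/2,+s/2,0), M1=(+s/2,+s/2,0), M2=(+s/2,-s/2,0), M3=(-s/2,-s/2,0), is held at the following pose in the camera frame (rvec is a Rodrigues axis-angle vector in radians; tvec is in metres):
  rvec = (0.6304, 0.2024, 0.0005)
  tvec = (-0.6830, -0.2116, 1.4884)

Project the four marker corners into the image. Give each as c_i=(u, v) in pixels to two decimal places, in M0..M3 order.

Intrinsics K: fx=415.5, fy=790.8, cx=324.6, cy=236.7
Marker side s = 0.16 m; corners in marker frame (Z=0):
  M0 = (-0.0800, +0.0800, 0)
  M1 = (+0.0800, +0.0800, 0)
  M2 = (+0.0800, -0.0800, 0)
  M3 = (-0.0800, -0.0800, 0)
rvec = (0.6304, 0.2024, 0.0005), |rvec| = θ = 0.66210 rad = 37.935°
Rodrigues: sinθ=0.61477, 1−cosθ=0.21129; R = I + sinθ·[k]× + (1−cosθ)·[k]×²:
    [+0.98025 +0.06104 +0.18809]
    [+0.06196 +0.80845 -0.58529]
    [-0.18778 +0.58539 +0.78871]
t = (-0.6830, -0.2116, 1.4884) m
M0: Pc = R·M0+t = (-0.75654, -0.15188, +1.55025); u = 415.5·(-0.75654)/1.55025 + 324.6 = 121.8323, v = 790.8·(-0.15188)/1.55025 + 236.7 = 159.2240
M1: Pc = R·M1+t = (-0.59970, -0.14197, +1.52021); u = 415.5·(-0.59970)/1.52021 + 324.6 = 160.6922, v = 790.8·(-0.14197)/1.52021 + 236.7 = 162.8501
M2: Pc = R·M2+t = (-0.60946, -0.27132, +1.42655); u = 415.5·(-0.60946)/1.42655 + 324.6 = 147.0862, v = 790.8·(-0.27132)/1.42655 + 236.7 = 86.2955
M3: Pc = R·M3+t = (-0.76630, -0.28123, +1.45659); u = 415.5·(-0.76630)/1.45659 + 324.6 = 106.0082, v = 790.8·(-0.28123)/1.45659 + 236.7 = 84.0153

c0=(121.83, 159.22) c1=(160.69, 162.85) c2=(147.09, 86.30) c3=(106.01, 84.02)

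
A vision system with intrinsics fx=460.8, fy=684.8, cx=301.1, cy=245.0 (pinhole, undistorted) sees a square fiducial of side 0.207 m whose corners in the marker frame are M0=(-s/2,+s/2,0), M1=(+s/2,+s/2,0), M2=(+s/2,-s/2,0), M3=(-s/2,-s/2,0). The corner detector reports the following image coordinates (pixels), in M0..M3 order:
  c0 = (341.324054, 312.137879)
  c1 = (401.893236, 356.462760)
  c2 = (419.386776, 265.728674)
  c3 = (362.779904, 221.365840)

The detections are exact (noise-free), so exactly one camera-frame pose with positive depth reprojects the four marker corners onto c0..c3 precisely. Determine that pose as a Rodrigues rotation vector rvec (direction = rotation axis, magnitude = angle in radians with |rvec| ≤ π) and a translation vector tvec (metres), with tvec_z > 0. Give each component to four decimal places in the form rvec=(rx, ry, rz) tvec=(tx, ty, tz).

rvec=(-0.3500, -0.2797, 0.4206) tvec=(0.2414, 0.0861, 1.3740)

Intrinsics K: fx=460.8, fy=684.8, cx=301.1, cy=245.0
Marker side s = 0.207 m; corners in marker frame (Z=0):
  M0 = (-0.1035, +0.1035, 0)
  M1 = (+0.1035, +0.1035, 0)
  M2 = (+0.1035, -0.1035, 0)
  M3 = (-0.1035, -0.1035, 0)
Detected image corners:
  c0 = (341.324054, 312.137879) px
  c1 = (401.893236, 356.462760) px
  c2 = (419.386776, 265.728674) px
  c3 = (362.779904, 221.365840) px
Planar DLT: solve 8×8 A·h = b for H (H[2,2]=1):
  H  [+335.79078 -200.90563 +382.05033]
  H  [+254.40550 +357.37979 +287.92563]
  H  [+0.13907 -0.28049 +1.00000]
B = K⁻¹H; ‖b₁‖=0.727806, ‖b₂‖=0.727806; λ = 2/(‖b₁‖+‖b₂‖) = 1.373993, sign → tz>0 ⇒ λ=+1.373993
r₁ = λ·B[:,0] = (+0.87639,+0.44208,+0.19108); r₂ = λ·B[:,1] = (-0.34723,+0.85493,-0.38539)
r₃ = r₁×r₂ = (-0.33374,+0.27140,+0.90275); SVD([r₁ r₂ r₃]) → R = UVᵀ:
  R  [+0.87639 -0.34723 -0.33374]
  R  [+0.44208 +0.85493 +0.27140]
  R  [+0.19108 -0.38539 +0.90275]
t = (+0.24137, +0.08613, +1.37399) m
tr R = 2.634071; θ = arccos((tr R − 1)/2) = 0.614545 rad = 35.211°
axis k = ((R−Rᵀ)₃₂, (R−Rᵀ)₁₃, (R−Rᵀ)₂₁) / (2 sinθ) = (-0.569547, -0.455110, +0.684465)
rvec = θ·k = (-0.350012, -0.279685, +0.420635)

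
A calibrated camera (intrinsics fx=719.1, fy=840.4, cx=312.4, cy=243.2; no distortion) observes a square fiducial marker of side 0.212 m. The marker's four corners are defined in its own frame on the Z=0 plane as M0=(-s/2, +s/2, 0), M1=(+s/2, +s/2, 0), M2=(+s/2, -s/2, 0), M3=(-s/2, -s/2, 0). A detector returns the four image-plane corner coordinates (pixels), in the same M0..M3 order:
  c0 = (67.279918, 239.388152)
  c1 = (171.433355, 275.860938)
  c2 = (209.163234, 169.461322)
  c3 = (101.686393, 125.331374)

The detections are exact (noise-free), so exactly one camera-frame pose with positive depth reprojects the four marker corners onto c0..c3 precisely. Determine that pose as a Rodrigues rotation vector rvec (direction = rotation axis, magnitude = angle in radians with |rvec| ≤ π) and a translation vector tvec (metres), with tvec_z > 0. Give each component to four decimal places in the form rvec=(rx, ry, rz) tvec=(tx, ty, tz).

Intrinsics K: fx=719.1, fy=840.4, cx=312.4, cy=243.2
Marker side s = 0.212 m; corners in marker frame (Z=0):
  M0 = (-0.1060, +0.1060, 0)
  M1 = (+0.1060, +0.1060, 0)
  M2 = (+0.1060, -0.1060, 0)
  M3 = (-0.1060, -0.1060, 0)
Detected image corners:
  c0 = (67.279918, 239.388152) px
  c1 = (171.433355, 275.860938) px
  c2 = (209.163234, 169.461322) px
  c3 = (101.686393, 125.331374) px
Planar DLT: solve 8×8 A·h = b for H (H[2,2]=1):
  H  [+532.34914 -138.59144 +138.31296]
  H  [+238.90855 +566.26793 +204.37970]
  H  [+0.24320 +0.23105 +1.00000]
B = K⁻¹H; ‖b₁‖=0.712513, ‖b₂‖=0.712513; λ = 2/(‖b₁‖+‖b₂‖) = 1.403483, sign → tz>0 ⇒ λ=+1.403483
r₁ = λ·B[:,0] = (+0.89072,+0.30021,+0.34132); r₂ = λ·B[:,1] = (-0.41136,+0.85184,+0.32427)
r₃ = r₁×r₂ = (-0.19340,-0.42924,+0.88224); SVD([r₁ r₂ r₃]) → R = UVᵀ:
  R  [+0.89072 -0.41136 -0.19340]
  R  [+0.30021 +0.85184 -0.42924]
  R  [+0.34132 +0.32427 +0.88224]
t = (-0.33977, -0.06483, +1.40348) m
tr R = 2.624794; θ = arccos((tr R − 1)/2) = 0.622545 rad = 35.669°
axis k = ((R−Rᵀ)₃₂, (R−Rᵀ)₁₃, (R−Rᵀ)₂₁) / (2 sinθ) = (+0.646118, -0.458519, +0.610158)
rvec = θ·k = (+0.402237, -0.285448, +0.379851)

rvec=(0.4022, -0.2854, 0.3799) tvec=(-0.3398, -0.0648, 1.4035)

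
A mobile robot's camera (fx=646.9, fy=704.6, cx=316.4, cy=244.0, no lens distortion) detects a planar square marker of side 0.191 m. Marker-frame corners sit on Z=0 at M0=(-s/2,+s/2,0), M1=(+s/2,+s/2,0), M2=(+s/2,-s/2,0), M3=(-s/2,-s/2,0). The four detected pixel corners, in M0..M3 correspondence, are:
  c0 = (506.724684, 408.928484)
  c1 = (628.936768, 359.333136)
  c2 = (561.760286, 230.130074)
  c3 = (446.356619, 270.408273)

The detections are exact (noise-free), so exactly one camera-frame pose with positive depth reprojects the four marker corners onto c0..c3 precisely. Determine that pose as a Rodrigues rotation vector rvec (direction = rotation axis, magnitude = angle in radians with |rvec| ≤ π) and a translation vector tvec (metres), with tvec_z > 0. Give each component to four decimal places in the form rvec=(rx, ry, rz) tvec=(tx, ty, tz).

Intrinsics K: fx=646.9, fy=704.6, cx=316.4, cy=244.0
Marker side s = 0.191 m; corners in marker frame (Z=0):
  M0 = (-0.0955, +0.0955, 0)
  M1 = (+0.0955, +0.0955, 0)
  M2 = (+0.0955, -0.0955, 0)
  M3 = (-0.0955, -0.0955, 0)
Detected image corners:
  c0 = (506.724684, 408.928484) px
  c1 = (628.936768, 359.333136) px
  c2 = (561.760286, 230.130074) px
  c3 = (446.356619, 270.408273) px
Planar DLT: solve 8×8 A·h = b for H (H[2,2]=1):
  H  [+741.06353 +109.18936 +535.93330]
  H  [-163.41997 +567.11339 +314.03620]
  H  [+0.22343 -0.41996 +1.00000]
B = K⁻¹H; ‖b₁‖=1.104296, ‖b₂‖=1.104296; λ = 2/(‖b₁‖+‖b₂‖) = 0.905555, sign → tz>0 ⇒ λ=+0.905555
r₁ = λ·B[:,0] = (+0.93841,-0.28009,+0.20233); r₂ = λ·B[:,1] = (+0.33885,+0.86055,-0.38030)
r₃ = r₁×r₂ = (-0.06760,+0.42544,+0.90246); SVD([r₁ r₂ r₃]) → R = UVᵀ:
  R  [+0.93841 +0.33885 -0.06760]
  R  [-0.28009 +0.86055 +0.42544]
  R  [+0.20233 -0.38030 +0.90246]
t = (+0.30731, +0.09001, +0.90555) m
tr R = 2.701421; θ = arccos((tr R − 1)/2) = 0.553461 rad = 31.711°
axis k = ((R−Rᵀ)₃₂, (R−Rᵀ)₁₃, (R−Rᵀ)₂₁) / (2 sinθ) = (-0.766442, -0.256763, -0.588761)
rvec = θ·k = (-0.424196, -0.142108, -0.325857)

rvec=(-0.4242, -0.1421, -0.3259) tvec=(0.3073, 0.0900, 0.9056)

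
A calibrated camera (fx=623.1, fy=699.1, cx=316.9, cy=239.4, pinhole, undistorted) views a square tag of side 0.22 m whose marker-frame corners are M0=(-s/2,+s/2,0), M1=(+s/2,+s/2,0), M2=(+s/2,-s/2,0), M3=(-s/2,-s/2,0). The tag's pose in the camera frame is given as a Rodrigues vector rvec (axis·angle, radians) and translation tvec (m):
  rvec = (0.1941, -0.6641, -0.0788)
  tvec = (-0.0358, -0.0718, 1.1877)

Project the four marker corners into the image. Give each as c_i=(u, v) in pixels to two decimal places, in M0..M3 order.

c0=(250.97, 270.38) c1=(342.16, 250.95) c2=(341.89, 129.14) c3=(246.95, 134.62)

Intrinsics K: fx=623.1, fy=699.1, cx=316.9, cy=239.4
Marker side s = 0.22 m; corners in marker frame (Z=0):
  M0 = (-0.1100, +0.1100, 0)
  M1 = (+0.1100, +0.1100, 0)
  M2 = (+0.1100, -0.1100, 0)
  M3 = (-0.1100, -0.1100, 0)
rvec = (0.1941, -0.6641, -0.0788), |rvec| = θ = 0.69636 rad = 39.898°
Rodrigues: sinθ=0.64143, 1−cosθ=0.23282; R = I + sinθ·[k]× + (1−cosθ)·[k]×²:
    [+0.78527 +0.01070 -0.61906]
    [-0.13447 +0.97893 -0.15366]
    [+0.60437 +0.20391 +0.77017]
t = (-0.0358, -0.0718, 1.1877) m
M0: Pc = R·M0+t = (-0.12100, +0.05067, +1.14365); u = 623.1·(-0.12100)/1.14365 + 316.9 = 250.9731, v = 699.1·(+0.05067)/1.14365 + 239.4 = 270.3766
M1: Pc = R·M1+t = (+0.05176, +0.02109, +1.27661); u = 623.1·(+0.05176)/1.27661 + 316.9 = 342.1618, v = 699.1·(+0.02109)/1.27661 + 239.4 = 250.9495
M2: Pc = R·M2+t = (+0.04940, -0.19427, +1.23175); u = 623.1·(+0.04940)/1.23175 + 316.9 = 341.8915, v = 699.1·(-0.19427)/1.23175 + 239.4 = 129.1364
M3: Pc = R·M3+t = (-0.12336, -0.16469, +1.09879); u = 623.1·(-0.12336)/1.09879 + 316.9 = 246.9471, v = 699.1·(-0.16469)/1.09879 + 239.4 = 134.6164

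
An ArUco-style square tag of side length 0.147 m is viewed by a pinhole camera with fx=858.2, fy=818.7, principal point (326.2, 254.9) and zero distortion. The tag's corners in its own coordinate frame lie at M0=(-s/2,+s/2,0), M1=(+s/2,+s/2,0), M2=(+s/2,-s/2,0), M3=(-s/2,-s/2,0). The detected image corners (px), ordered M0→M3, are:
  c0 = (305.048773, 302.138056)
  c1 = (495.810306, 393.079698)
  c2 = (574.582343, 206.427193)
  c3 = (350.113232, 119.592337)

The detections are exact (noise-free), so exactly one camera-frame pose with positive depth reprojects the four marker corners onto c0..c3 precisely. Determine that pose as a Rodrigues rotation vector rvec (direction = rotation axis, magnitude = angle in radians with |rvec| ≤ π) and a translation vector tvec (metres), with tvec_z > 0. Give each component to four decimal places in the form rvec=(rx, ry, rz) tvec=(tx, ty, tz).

rvec=(0.4775, 0.4404, 0.3323) tvec=(0.0627, 0.0032, 0.5465)

Intrinsics K: fx=858.2, fy=818.7, cx=326.2, cy=254.9
Marker side s = 0.147 m; corners in marker frame (Z=0):
  M0 = (-0.0735, +0.0735, 0)
  M1 = (+0.0735, +0.0735, 0)
  M2 = (+0.0735, -0.0735, 0)
  M3 = (-0.0735, -0.0735, 0)
Detected image corners:
  c0 = (305.048773, 302.138056) px
  c1 = (495.810306, 393.079698) px
  c2 = (574.582343, 206.427193) px
  c3 = (350.113232, 119.592337) px
Planar DLT: solve 8×8 A·h = b for H (H[2,2]=1):
  H  [+1146.84259 -16.58161 +424.72298]
  H  [+453.11767 +1491.65694 +259.64197]
  H  [-0.59737 +0.92630 +1.00000]
B = K⁻¹H; ‖b₁‖=1.829713, ‖b₂‖=1.829713; λ = 2/(‖b₁‖+‖b₂‖) = 0.546534, sign → tz>0 ⇒ λ=+0.546534
r₁ = λ·B[:,0] = (+0.85445,+0.40413,-0.32649); r₂ = λ·B[:,1] = (-0.20299,+0.83815,+0.50626)
r₃ = r₁×r₂ = (+0.47824,-0.36630,+0.79819); SVD([r₁ r₂ r₃]) → R = UVᵀ:
  R  [+0.85445 -0.20299 +0.47824]
  R  [+0.40413 +0.83815 -0.36630]
  R  [-0.32649 +0.50626 +0.79819]
t = (+0.06274, +0.00317, +0.54653) m
tr R = 2.490795; θ = arccos((tr R − 1)/2) = 0.729666 rad = 41.807°
axis k = ((R−Rᵀ)₃₂, (R−Rᵀ)₁₃, (R−Rᵀ)₂₁) / (2 sinθ) = (+0.654461, +0.603586, +0.455373)
rvec = θ·k = (+0.477538, +0.440416, +0.332270)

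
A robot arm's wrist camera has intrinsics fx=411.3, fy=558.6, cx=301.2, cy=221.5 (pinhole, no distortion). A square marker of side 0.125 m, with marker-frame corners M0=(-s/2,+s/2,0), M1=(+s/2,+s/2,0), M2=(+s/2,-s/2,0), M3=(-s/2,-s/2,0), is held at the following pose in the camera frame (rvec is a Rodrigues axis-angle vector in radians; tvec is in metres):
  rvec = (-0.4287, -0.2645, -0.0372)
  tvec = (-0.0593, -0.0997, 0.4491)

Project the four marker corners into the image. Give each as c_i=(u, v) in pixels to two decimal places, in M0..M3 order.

Intrinsics K: fx=411.3, fy=558.6, cx=301.2, cy=221.5
Marker side s = 0.125 m; corners in marker frame (Z=0):
  M0 = (-0.0625, +0.0625, 0)
  M1 = (+0.0625, +0.0625, 0)
  M2 = (+0.0625, -0.0625, 0)
  M3 = (-0.0625, -0.0625, 0)
rvec = (-0.4287, -0.2645, -0.0372), |rvec| = θ = 0.50510 rad = 28.940°
Rodrigues: sinθ=0.48390, 1−cosθ=0.12487; R = I + sinθ·[k]× + (1−cosθ)·[k]×²:
    [+0.96508 +0.09114 -0.24559]
    [+0.01986 +0.90937 +0.41552]
    [+0.26120 -0.40589 +0.87580]
t = (-0.0593, -0.0997, 0.4491) m
M0: Pc = R·M0+t = (-0.11392, -0.04411, +0.40741); u = 411.3·(-0.11392)/0.40741 + 301.2 = 186.1901, v = 558.6·(-0.04411)/0.40741 + 221.5 = 161.0260
M1: Pc = R·M1+t = (+0.00671, -0.04162, +0.44006); u = 411.3·(+0.00671)/0.44006 + 301.2 = 307.4749, v = 558.6·(-0.04162)/0.44006 + 221.5 = 168.6644
M2: Pc = R·M2+t = (-0.00468, -0.15529, +0.49079); u = 411.3·(-0.00468)/0.49079 + 301.2 = 297.2791, v = 558.6·(-0.15529)/0.49079 + 221.5 = 44.7507
M3: Pc = R·M3+t = (-0.12531, -0.15778, +0.45814); u = 411.3·(-0.12531)/0.45814 + 301.2 = 188.6990, v = 558.6·(-0.15778)/0.45814 + 221.5 = 29.1273

c0=(186.19, 161.03) c1=(307.47, 168.66) c2=(297.28, 44.75) c3=(188.70, 29.13)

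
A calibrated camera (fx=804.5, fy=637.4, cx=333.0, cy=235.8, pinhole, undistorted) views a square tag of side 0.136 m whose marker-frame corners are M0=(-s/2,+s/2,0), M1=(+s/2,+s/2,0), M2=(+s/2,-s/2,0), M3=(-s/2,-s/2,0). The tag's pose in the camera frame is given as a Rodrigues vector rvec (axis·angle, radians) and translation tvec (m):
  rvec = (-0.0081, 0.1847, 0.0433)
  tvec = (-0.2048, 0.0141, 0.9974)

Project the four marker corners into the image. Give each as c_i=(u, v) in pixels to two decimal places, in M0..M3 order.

Intrinsics K: fx=804.5, fy=637.4, cx=333.0, cy=235.8
Marker side s = 0.136 m; corners in marker frame (Z=0):
  M0 = (-0.0680, +0.0680, 0)
  M1 = (+0.0680, +0.0680, 0)
  M2 = (+0.0680, -0.0680, 0)
  M3 = (-0.0680, -0.0680, 0)
rvec = (-0.0081, 0.1847, 0.0433), |rvec| = θ = 0.18988 rad = 10.879°
Rodrigues: sinθ=0.18874, 1−cosθ=0.01797; R = I + sinθ·[k]× + (1−cosθ)·[k]×²:
    [+0.98206 -0.04379 +0.18342]
    [+0.04229 +0.99903 +0.01204]
    [-0.18377 -0.00406 +0.98296]
t = (-0.2048, 0.0141, 0.9974) m
M0: Pc = R·M0+t = (-0.27456, +0.07916, +1.00962); u = 804.5·(-0.27456)/1.00962 + 333.0 = 114.2231, v = 637.4·(+0.07916)/1.00962 + 235.8 = 285.7747
M1: Pc = R·M1+t = (-0.14100, +0.08491, +0.98463); u = 804.5·(-0.14100)/0.98463 + 333.0 = 217.7966, v = 637.4·(+0.08491)/0.98463 + 235.8 = 290.7668
M2: Pc = R·M2+t = (-0.13504, -0.05096, +0.98518); u = 804.5·(-0.13504)/0.98518 + 333.0 = 222.7240, v = 637.4·(-0.05096)/0.98518 + 235.8 = 202.8306
M3: Pc = R·M3+t = (-0.26860, -0.05671, +1.01017); u = 804.5·(-0.26860)/1.01017 + 333.0 = 119.0853, v = 637.4·(-0.05671)/1.01017 + 235.8 = 200.0169

c0=(114.22, 285.77) c1=(217.80, 290.77) c2=(222.72, 202.83) c3=(119.09, 200.02)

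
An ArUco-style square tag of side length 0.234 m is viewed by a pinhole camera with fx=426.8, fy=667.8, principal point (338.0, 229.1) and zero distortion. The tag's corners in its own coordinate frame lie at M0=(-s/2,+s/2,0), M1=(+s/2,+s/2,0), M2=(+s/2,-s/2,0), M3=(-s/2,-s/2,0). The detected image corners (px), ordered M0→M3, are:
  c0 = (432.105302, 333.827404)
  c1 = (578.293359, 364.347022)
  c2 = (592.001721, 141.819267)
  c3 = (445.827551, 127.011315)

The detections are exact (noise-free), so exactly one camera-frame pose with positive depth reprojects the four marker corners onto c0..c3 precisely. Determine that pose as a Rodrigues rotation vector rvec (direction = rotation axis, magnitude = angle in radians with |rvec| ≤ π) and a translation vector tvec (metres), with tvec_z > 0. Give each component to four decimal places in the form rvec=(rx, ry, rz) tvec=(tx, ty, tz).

rvec=(-0.0335, 0.2250, 0.1056) tvec=(0.2911, 0.0129, 0.7247)

Intrinsics K: fx=426.8, fy=667.8, cx=338.0, cy=229.1
Marker side s = 0.234 m; corners in marker frame (Z=0):
  M0 = (-0.1170, +0.1170, 0)
  M1 = (+0.1170, +0.1170, 0)
  M2 = (+0.1170, -0.1170, 0)
  M3 = (-0.1170, -0.1170, 0)
Detected image corners:
  c0 = (432.105302, 333.827404) px
  c1 = (578.293359, 364.347022) px
  c2 = (592.001721, 141.819267) px
  c3 = (445.827551, 127.011315) px
Planar DLT: solve 8×8 A·h = b for H (H[2,2]=1):
  H  [+466.13982 -73.69865 +509.43250]
  H  [+21.87637 +909.06307 +240.97072]
  H  [-0.30966 -0.02946 +1.00000]
B = K⁻¹H; ‖b₁‖=1.379810, ‖b₂‖=1.379810; λ = 2/(‖b₁‖+‖b₂‖) = 0.724738, sign → tz>0 ⇒ λ=+0.724738
r₁ = λ·B[:,0] = (+0.96927,+0.10073,-0.22443); r₂ = λ·B[:,1] = (-0.10824,+0.99390,-0.02135)
r₃ = r₁×r₂ = (+0.22090,+0.04499,+0.97426); SVD([r₁ r₂ r₃]) → R = UVᵀ:
  R  [+0.96927 -0.10824 +0.22090]
  R  [+0.10073 +0.99390 +0.04499]
  R  [-0.22443 -0.02135 +0.97426]
t = (+0.29110, +0.01288, +0.72474) m
tr R = 2.937424; θ = arccos((tr R − 1)/2) = 0.250809 rad = 14.370°
axis k = ((R−Rᵀ)₃₂, (R−Rᵀ)₁₃, (R−Rᵀ)₂₁) / (2 sinθ) = (-0.133642, +0.897164, +0.420995)
rvec = θ·k = (-0.033519, +0.225017, +0.105589)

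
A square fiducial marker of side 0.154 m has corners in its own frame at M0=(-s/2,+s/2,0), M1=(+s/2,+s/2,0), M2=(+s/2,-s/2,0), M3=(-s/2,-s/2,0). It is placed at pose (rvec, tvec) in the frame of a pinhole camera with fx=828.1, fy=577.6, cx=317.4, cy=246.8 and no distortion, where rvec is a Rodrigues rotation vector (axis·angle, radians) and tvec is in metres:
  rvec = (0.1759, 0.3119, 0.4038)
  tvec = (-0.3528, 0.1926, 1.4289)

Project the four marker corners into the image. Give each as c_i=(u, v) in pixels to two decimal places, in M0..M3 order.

Intrinsics K: fx=828.1, fy=577.6, cx=317.4, cy=246.8
Marker side s = 0.154 m; corners in marker frame (Z=0):
  M0 = (-0.0770, +0.0770, 0)
  M1 = (+0.0770, +0.0770, 0)
  M2 = (+0.0770, -0.0770, 0)
  M3 = (-0.0770, -0.0770, 0)
rvec = (0.1759, 0.3119, 0.4038), |rvec| = θ = 0.53970 rad = 30.923°
Rodrigues: sinθ=0.51388, 1−cosθ=0.14214; R = I + sinθ·[k]× + (1−cosθ)·[k]×²:
    [+0.87296 -0.35771 +0.33164]
    [+0.41125 +0.90533 -0.10603]
    [-0.26232 +0.22894 +0.93743]
t = (-0.3528, 0.1926, 1.4289) m
M0: Pc = R·M0+t = (-0.44756, +0.23064, +1.46673); u = 828.1·(-0.44756)/1.46673 + 317.4 = 64.7110, v = 577.6·(+0.23064)/1.46673 + 246.8 = 337.6282
M1: Pc = R·M1+t = (-0.31313, +0.29398, +1.42633); u = 828.1·(-0.31313)/1.42633 + 317.4 = 135.6053, v = 577.6·(+0.29398)/1.42633 + 246.8 = 365.8476
M2: Pc = R·M2+t = (-0.25804, +0.15456, +1.39107); u = 828.1·(-0.25804)/1.39107 + 317.4 = 163.7908, v = 577.6·(+0.15456)/1.39107 + 246.8 = 310.9745
M3: Pc = R·M3+t = (-0.39247, +0.09122, +1.43147); u = 828.1·(-0.39247)/1.43147 + 317.4 = 90.3550, v = 577.6·(+0.09122)/1.43147 + 246.8 = 283.6085

c0=(64.71, 337.63) c1=(135.61, 365.85) c2=(163.79, 310.97) c3=(90.35, 283.61)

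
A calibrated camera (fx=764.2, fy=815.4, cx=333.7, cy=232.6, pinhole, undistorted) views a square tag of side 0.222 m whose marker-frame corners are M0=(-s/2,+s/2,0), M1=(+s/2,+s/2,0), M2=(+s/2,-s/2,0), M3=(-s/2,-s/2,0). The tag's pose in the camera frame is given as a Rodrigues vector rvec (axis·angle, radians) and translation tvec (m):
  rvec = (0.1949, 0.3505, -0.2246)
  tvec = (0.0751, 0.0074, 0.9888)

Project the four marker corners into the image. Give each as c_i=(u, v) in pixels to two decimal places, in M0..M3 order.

Intrinsics K: fx=764.2, fy=815.4, cx=333.7, cy=232.6
Marker side s = 0.222 m; corners in marker frame (Z=0):
  M0 = (-0.1110, +0.1110, 0)
  M1 = (+0.1110, +0.1110, 0)
  M2 = (+0.1110, -0.1110, 0)
  M3 = (-0.1110, -0.1110, 0)
rvec = (0.1949, 0.3505, -0.2246), |rvec| = θ = 0.45965 rad = 26.336°
Rodrigues: sinθ=0.44364, 1−cosθ=0.10379; R = I + sinθ·[k]× + (1−cosθ)·[k]×²:
    [+0.91487 +0.25033 +0.31678]
    [-0.18322 +0.95656 -0.22678]
    [-0.35979 +0.14944 +0.92099]
t = (0.0751, 0.0074, 0.9888) m
M0: Pc = R·M0+t = (+0.00134, +0.13391, +1.04532); u = 764.2·(+0.00134)/1.04532 + 333.7 = 334.6772, v = 815.4·(+0.13391)/1.04532 + 232.6 = 337.0595
M1: Pc = R·M1+t = (+0.20444, +0.09324, +0.96545); u = 764.2·(+0.20444)/0.96545 + 333.7 = 495.5218, v = 815.4·(+0.09324)/0.96545 + 232.6 = 311.3495
M2: Pc = R·M2+t = (+0.14886, -0.11911, +0.93228); u = 764.2·(+0.14886)/0.93228 + 333.7 = 455.7254, v = 815.4·(-0.11911)/0.93228 + 232.6 = 128.4182
M3: Pc = R·M3+t = (-0.05424, -0.07844, +1.01215); u = 764.2·(-0.05424)/1.01215 + 333.7 = 292.7494, v = 815.4·(-0.07844)/1.01215 + 232.6 = 169.4070

c0=(334.68, 337.06) c1=(495.52, 311.35) c2=(455.73, 128.42) c3=(292.75, 169.41)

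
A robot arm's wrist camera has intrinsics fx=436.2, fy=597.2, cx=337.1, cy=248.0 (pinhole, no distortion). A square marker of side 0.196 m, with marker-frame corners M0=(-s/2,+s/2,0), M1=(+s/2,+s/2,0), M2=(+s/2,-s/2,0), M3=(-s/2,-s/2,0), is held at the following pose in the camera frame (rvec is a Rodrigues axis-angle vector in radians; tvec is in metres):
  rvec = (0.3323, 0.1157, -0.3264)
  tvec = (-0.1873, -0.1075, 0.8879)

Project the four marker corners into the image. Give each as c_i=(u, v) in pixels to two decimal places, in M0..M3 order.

Intrinsics K: fx=436.2, fy=597.2, cx=337.1, cy=248.0
Marker side s = 0.196 m; corners in marker frame (Z=0):
  M0 = (-0.0980, +0.0980, 0)
  M1 = (+0.0980, +0.0980, 0)
  M2 = (+0.0980, -0.0980, 0)
  M3 = (-0.0980, -0.0980, 0)
rvec = (0.3323, 0.1157, -0.3264), |rvec| = θ = 0.47994 rad = 27.499°
Rodrigues: sinθ=0.46173, 1−cosθ=0.11298; R = I + sinθ·[k]× + (1−cosθ)·[k]×²:
    [+0.94118 +0.33287 +0.05811]
    [-0.29516 +0.89359 -0.33821]
    [-0.16451 +0.30117 +0.93927]
t = (-0.1873, -0.1075, 0.8879) m
M0: Pc = R·M0+t = (-0.24691, +0.00900, +0.93354); u = 436.2·(-0.24691)/0.93354 + 337.1 = 221.7278, v = 597.2·(+0.00900)/0.93354 + 248.0 = 253.7553
M1: Pc = R·M1+t = (-0.06244, -0.04885, +0.90129); u = 436.2·(-0.06244)/0.90129 + 337.1 = 306.8793, v = 597.2·(-0.04885)/0.90129 + 248.0 = 215.6293
M2: Pc = R·M2+t = (-0.12769, -0.22400, +0.84226); u = 436.2·(-0.12769)/0.84226 + 337.1 = 270.9729, v = 597.2·(-0.22400)/0.84226 + 248.0 = 89.1771
M3: Pc = R·M3+t = (-0.31216, -0.16615, +0.87451); u = 436.2·(-0.31216)/0.87451 + 337.1 = 181.3977, v = 597.2·(-0.16615)/0.87451 + 248.0 = 134.5389

c0=(221.73, 253.76) c1=(306.88, 215.63) c2=(270.97, 89.18) c3=(181.40, 134.54)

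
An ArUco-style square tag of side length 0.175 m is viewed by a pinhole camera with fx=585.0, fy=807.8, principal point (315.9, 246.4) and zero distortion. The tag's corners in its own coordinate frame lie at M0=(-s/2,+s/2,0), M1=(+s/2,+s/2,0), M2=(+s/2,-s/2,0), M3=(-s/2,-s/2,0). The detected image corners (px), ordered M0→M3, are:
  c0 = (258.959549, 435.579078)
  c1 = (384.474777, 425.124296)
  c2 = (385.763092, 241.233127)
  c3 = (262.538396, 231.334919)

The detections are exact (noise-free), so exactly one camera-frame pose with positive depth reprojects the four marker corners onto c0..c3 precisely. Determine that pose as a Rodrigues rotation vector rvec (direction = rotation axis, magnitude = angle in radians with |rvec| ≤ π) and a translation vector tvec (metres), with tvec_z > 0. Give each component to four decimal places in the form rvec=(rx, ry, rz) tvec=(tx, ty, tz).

rvec=(-0.0634, -0.4569, 0.0332) tvec=(0.0129, 0.0782, 0.7340)

Intrinsics K: fx=585.0, fy=807.8, cx=315.9, cy=246.4
Marker side s = 0.175 m; corners in marker frame (Z=0):
  M0 = (-0.0875, +0.0875, 0)
  M1 = (+0.0875, +0.0875, 0)
  M2 = (+0.0875, -0.0875, 0)
  M3 = (-0.0875, -0.0875, 0)
Detected image corners:
  c0 = (258.959549, 435.579078) px
  c1 = (384.474777, 425.124296) px
  c2 = (385.763092, 241.233127) px
  c3 = (262.538396, 231.334919) px
Planar DLT: solve 8×8 A·h = b for H (H[2,2]=1):
  H  [+904.11971 -43.76278 +326.20403]
  H  [+198.59497 +1074.73866 +332.51656]
  H  [+0.59916 -0.09352 +1.00000]
B = K⁻¹H; ‖b₁‖=1.362407, ‖b₂‖=1.362407; λ = 2/(‖b₁‖+‖b₂‖) = 0.733995, sign → tz>0 ⇒ λ=+0.733995
r₁ = λ·B[:,0] = (+0.89691,+0.04631,+0.43978); r₂ = λ·B[:,1] = (-0.01784,+0.99748,-0.06864)
r₃ = r₁×r₂ = (-0.44185,+0.05372,+0.89548); SVD([r₁ r₂ r₃]) → R = UVᵀ:
  R  [+0.89691 -0.01784 -0.44185]
  R  [+0.04631 +0.99748 +0.05372]
  R  [+0.43978 -0.06864 +0.89548]
t = (+0.01293, +0.07825, +0.73399) m
tr R = 2.789874; θ = arccos((tr R − 1)/2) = 0.462506 rad = 26.500°
axis k = ((R−Rᵀ)₃₂, (R−Rᵀ)₁₃, (R−Rᵀ)₂₁) / (2 sinθ) = (-0.137114, -0.987943, +0.071885)
rvec = θ·k = (-0.063416, -0.456930, +0.033247)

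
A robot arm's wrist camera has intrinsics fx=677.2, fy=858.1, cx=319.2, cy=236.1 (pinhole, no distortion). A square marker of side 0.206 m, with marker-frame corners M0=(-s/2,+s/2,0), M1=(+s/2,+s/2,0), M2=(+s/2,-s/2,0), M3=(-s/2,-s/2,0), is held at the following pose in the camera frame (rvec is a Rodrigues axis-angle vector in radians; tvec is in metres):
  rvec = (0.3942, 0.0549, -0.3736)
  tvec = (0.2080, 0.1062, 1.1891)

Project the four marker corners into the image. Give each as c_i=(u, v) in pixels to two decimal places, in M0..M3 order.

Intrinsics K: fx=677.2, fy=858.1, cx=319.2, cy=236.1
Marker side s = 0.206 m; corners in marker frame (Z=0):
  M0 = (-0.1030, +0.1030, 0)
  M1 = (+0.1030, +0.1030, 0)
  M2 = (+0.1030, -0.1030, 0)
  M3 = (-0.1030, -0.1030, 0)
rvec = (0.3942, 0.0549, -0.3736), |rvec| = θ = 0.54588 rad = 31.277°
Rodrigues: sinθ=0.51917, 1−cosθ=0.14533; R = I + sinθ·[k]× + (1−cosθ)·[k]×²:
    [+0.93046 +0.36587 -0.01961]
    [-0.34477 +0.85614 -0.38492]
    [-0.12404 +0.36491 +0.92274]
t = (0.2080, 0.1062, 1.1891) m
M0: Pc = R·M0+t = (+0.14985, +0.22989, +1.23946); u = 677.2·(+0.14985)/1.23946 + 319.2 = 401.0719, v = 858.1·(+0.22989)/1.23946 + 236.1 = 395.2590
M1: Pc = R·M1+t = (+0.34152, +0.15887, +1.21391); u = 677.2·(+0.34152)/1.21391 + 319.2 = 509.7240, v = 858.1·(+0.15887)/1.21391 + 236.1 = 348.4047
M2: Pc = R·M2+t = (+0.26615, -0.01749, +1.13874); u = 677.2·(+0.26615)/1.13874 + 319.2 = 477.4788, v = 858.1·(-0.01749)/1.13874 + 236.1 = 222.9178
M3: Pc = R·M3+t = (+0.07448, +0.05353, +1.16429); u = 677.2·(+0.07448)/1.16429 + 319.2 = 362.5194, v = 858.1·(+0.05353)/1.16429 + 236.1 = 275.5512

c0=(401.07, 395.26) c1=(509.72, 348.40) c2=(477.48, 222.92) c3=(362.52, 275.55)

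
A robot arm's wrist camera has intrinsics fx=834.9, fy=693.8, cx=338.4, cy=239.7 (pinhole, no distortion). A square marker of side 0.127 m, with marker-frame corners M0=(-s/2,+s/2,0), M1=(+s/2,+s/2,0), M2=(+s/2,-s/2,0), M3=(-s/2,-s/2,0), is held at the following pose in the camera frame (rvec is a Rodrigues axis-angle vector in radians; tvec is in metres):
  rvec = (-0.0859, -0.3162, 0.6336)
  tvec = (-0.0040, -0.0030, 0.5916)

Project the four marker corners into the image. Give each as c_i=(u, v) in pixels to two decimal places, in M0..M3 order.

Intrinsics K: fx=834.9, fy=693.8, cx=338.4, cy=239.7
Marker side s = 0.127 m; corners in marker frame (Z=0):
  M0 = (-0.0635, +0.0635, 0)
  M1 = (+0.0635, +0.0635, 0)
  M2 = (+0.0635, -0.0635, 0)
  M3 = (-0.0635, -0.0635, 0)
rvec = (-0.0859, -0.3162, 0.6336), |rvec| = θ = 0.71331 rad = 40.870°
Rodrigues: sinθ=0.65434, 1−cosθ=0.24380; R = I + sinθ·[k]× + (1−cosθ)·[k]×²:
    [+0.75974 -0.56821 -0.31614]
    [+0.59423 +0.80411 -0.01720]
    [+0.26398 -0.17479 +0.94856]
t = (-0.0040, -0.0030, 0.5916) m
M0: Pc = R·M0+t = (-0.08832, +0.01033, +0.56374); u = 834.9·(-0.08832)/0.56374 + 338.4 = 207.5910, v = 693.8·(+0.01033)/0.56374 + 239.7 = 252.4095
M1: Pc = R·M1+t = (+0.00816, +0.08579, +0.59726); u = 834.9·(+0.00816)/0.59726 + 338.4 = 349.8097, v = 693.8·(+0.08579)/0.59726 + 239.7 = 339.3619
M2: Pc = R·M2+t = (+0.08032, -0.01633, +0.61946); u = 834.9·(+0.08032)/0.61946 + 338.4 = 446.6596, v = 693.8·(-0.01633)/0.61946 + 239.7 = 221.4138
M3: Pc = R·M3+t = (-0.01616, -0.09179, +0.58594); u = 834.9·(-0.01616)/0.58594 + 338.4 = 315.3705, v = 693.8·(-0.09179)/0.58594 + 239.7 = 131.0070

c0=(207.59, 252.41) c1=(349.81, 339.36) c2=(446.66, 221.41) c3=(315.37, 131.01)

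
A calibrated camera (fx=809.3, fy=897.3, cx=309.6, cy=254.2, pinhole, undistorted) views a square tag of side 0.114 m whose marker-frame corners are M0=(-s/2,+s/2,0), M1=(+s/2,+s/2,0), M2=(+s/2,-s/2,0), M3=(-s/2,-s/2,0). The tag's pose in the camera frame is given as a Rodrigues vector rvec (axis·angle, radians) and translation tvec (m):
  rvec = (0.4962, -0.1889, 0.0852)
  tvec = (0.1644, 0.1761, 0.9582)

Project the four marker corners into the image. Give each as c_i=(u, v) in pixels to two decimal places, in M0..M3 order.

Intrinsics K: fx=809.3, fy=897.3, cx=309.6, cy=254.2
Marker side s = 0.114 m; corners in marker frame (Z=0):
  M0 = (-0.0570, +0.0570, 0)
  M1 = (+0.0570, +0.0570, 0)
  M2 = (+0.0570, -0.0570, 0)
  M3 = (-0.0570, -0.0570, 0)
rvec = (0.4962, -0.1889, 0.0852), |rvec| = θ = 0.53773 rad = 30.810°
Rodrigues: sinθ=0.51219, 1−cosθ=0.14113; R = I + sinθ·[k]× + (1−cosθ)·[k]×²:
    [+0.97904 -0.12690 -0.15929]
    [+0.03541 +0.87629 -0.48049]
    [+0.20056 +0.46478 +0.86241]
t = (0.1644, 0.1761, 0.9582) m
M0: Pc = R·M0+t = (+0.10136, +0.22403, +0.97326); u = 809.3·(+0.10136)/0.97326 + 309.6 = 393.8855, v = 897.3·(+0.22403)/0.97326 + 254.2 = 460.7454
M1: Pc = R·M1+t = (+0.21297, +0.22807, +0.99612); u = 809.3·(+0.21297)/0.99612 + 309.6 = 482.6289, v = 897.3·(+0.22807)/0.99612 + 254.2 = 459.6403
M2: Pc = R·M2+t = (+0.22744, +0.12817, +0.94314); u = 809.3·(+0.22744)/0.94314 + 309.6 = 504.7631, v = 897.3·(+0.12817)/0.94314 + 254.2 = 376.1402
M3: Pc = R·M3+t = (+0.11583, +0.12413, +0.92028); u = 809.3·(+0.11583)/0.92028 + 309.6 = 411.4603, v = 897.3·(+0.12413)/0.92028 + 254.2 = 375.2343

c0=(393.89, 460.75) c1=(482.63, 459.64) c2=(504.76, 376.14) c3=(411.46, 375.23)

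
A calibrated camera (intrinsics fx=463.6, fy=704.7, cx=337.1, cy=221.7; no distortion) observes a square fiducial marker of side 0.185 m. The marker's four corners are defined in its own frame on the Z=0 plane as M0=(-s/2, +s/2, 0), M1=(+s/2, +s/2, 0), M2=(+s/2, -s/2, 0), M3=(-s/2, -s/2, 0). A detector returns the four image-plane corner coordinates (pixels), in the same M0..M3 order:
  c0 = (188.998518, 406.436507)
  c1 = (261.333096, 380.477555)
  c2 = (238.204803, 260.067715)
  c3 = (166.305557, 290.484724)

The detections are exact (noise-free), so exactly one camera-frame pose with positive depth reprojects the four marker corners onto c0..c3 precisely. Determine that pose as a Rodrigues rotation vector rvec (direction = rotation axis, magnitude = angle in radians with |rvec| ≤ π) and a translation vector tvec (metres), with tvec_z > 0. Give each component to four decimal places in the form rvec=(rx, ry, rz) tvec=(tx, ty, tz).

rvec=(0.0602, 0.2036, -0.2728) tvec=(-0.2823, 0.1694, 1.0553)

Intrinsics K: fx=463.6, fy=704.7, cx=337.1, cy=221.7
Marker side s = 0.185 m; corners in marker frame (Z=0):
  M0 = (-0.0925, +0.0925, 0)
  M1 = (+0.0925, +0.0925, 0)
  M2 = (+0.0925, -0.0925, 0)
  M3 = (-0.0925, -0.0925, 0)
Detected image corners:
  c0 = (188.998518, 406.436507) px
  c1 = (261.333096, 380.477555) px
  c2 = (238.204803, 260.067715) px
  c3 = (166.305557, 290.484724) px
Planar DLT: solve 8×8 A·h = b for H (H[2,2]=1):
  H  [+347.77114 +130.20631 +213.08583]
  H  [-218.12974 +648.58806 +334.78650]
  H  [-0.19678 +0.02988 +1.00000]
B = K⁻¹H; ‖b₁‖=0.947583, ‖b₂‖=0.947583; λ = 2/(‖b₁‖+‖b₂‖) = 1.055317, sign → tz>0 ⇒ λ=+1.055317
r₁ = λ·B[:,0] = (+0.94265,-0.26133,-0.20766); r₂ = λ·B[:,1] = (+0.27346,+0.96137,+0.03154)
r₃ = r₁×r₂ = (+0.19140,-0.08652,+0.97769); SVD([r₁ r₂ r₃]) → R = UVᵀ:
  R  [+0.94265 +0.27346 +0.19140]
  R  [-0.26133 +0.96137 -0.08652]
  R  [-0.20766 +0.03154 +0.97769]
t = (-0.28230, +0.16935, +1.05532) m
tr R = 2.881705; θ = arccos((tr R − 1)/2) = 0.345659 rad = 19.805°
axis k = ((R−Rᵀ)₃₂, (R−Rᵀ)₁₃, (R−Rᵀ)₂₁) / (2 sinθ) = (+0.174214, +0.588902, -0.789205)
rvec = θ·k = (+0.060219, +0.203559, -0.272795)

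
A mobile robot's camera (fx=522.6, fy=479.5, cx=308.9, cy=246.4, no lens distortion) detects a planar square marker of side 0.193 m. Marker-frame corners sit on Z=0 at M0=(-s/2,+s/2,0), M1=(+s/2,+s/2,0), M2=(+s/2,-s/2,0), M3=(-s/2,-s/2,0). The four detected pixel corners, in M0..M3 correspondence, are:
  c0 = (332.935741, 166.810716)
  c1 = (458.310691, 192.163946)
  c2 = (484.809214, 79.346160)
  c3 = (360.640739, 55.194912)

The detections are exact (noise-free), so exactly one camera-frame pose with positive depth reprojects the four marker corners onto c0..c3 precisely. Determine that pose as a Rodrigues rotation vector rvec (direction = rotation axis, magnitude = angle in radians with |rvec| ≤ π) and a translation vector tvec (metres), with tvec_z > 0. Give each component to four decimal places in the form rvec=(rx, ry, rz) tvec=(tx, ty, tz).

Intrinsics K: fx=522.6, fy=479.5, cx=308.9, cy=246.4
Marker side s = 0.193 m; corners in marker frame (Z=0):
  M0 = (-0.0965, +0.0965, 0)
  M1 = (+0.0965, +0.0965, 0)
  M2 = (+0.0965, -0.0965, 0)
  M3 = (-0.0965, -0.0965, 0)
Detected image corners:
  c0 = (332.935741, 166.810716) px
  c1 = (458.310691, 192.163946) px
  c2 = (484.809214, 79.346160) px
  c3 = (360.640739, 55.194912) px
Planar DLT: solve 8×8 A·h = b for H (H[2,2]=1):
  H  [+629.11234 -164.70615 +408.99631]
  H  [+122.99894 +574.10334 +123.00712]
  H  [-0.04242 -0.05931 +1.00000]
B = K⁻¹H; ‖b₁‖=1.260718, ‖b₂‖=1.260718; λ = 2/(‖b₁‖+‖b₂‖) = 0.793199, sign → tz>0 ⇒ λ=+0.793199
r₁ = λ·B[:,0] = (+0.97475,+0.22076,-0.03364); r₂ = λ·B[:,1] = (-0.22218,+0.97387,-0.04705)
r₃ = r₁×r₂ = (+0.02238,+0.05333,+0.99833); SVD([r₁ r₂ r₃]) → R = UVᵀ:
  R  [+0.97475 -0.22218 +0.02238]
  R  [+0.22076 +0.97387 +0.05333]
  R  [-0.03364 -0.04705 +0.99833]
t = (+0.15193, -0.20412, +0.79320) m
tr R = 2.946944; θ = arccos((tr R − 1)/2) = 0.230851 rad = 13.227°
axis k = ((R−Rᵀ)₃₂, (R−Rᵀ)₁₃, (R−Rᵀ)₂₁) / (2 sinθ) = (-0.219362, +0.122424, +0.967932)
rvec = θ·k = (-0.050640, +0.028262, +0.223448)

rvec=(-0.0506, 0.0283, 0.2234) tvec=(0.1519, -0.2041, 0.7932)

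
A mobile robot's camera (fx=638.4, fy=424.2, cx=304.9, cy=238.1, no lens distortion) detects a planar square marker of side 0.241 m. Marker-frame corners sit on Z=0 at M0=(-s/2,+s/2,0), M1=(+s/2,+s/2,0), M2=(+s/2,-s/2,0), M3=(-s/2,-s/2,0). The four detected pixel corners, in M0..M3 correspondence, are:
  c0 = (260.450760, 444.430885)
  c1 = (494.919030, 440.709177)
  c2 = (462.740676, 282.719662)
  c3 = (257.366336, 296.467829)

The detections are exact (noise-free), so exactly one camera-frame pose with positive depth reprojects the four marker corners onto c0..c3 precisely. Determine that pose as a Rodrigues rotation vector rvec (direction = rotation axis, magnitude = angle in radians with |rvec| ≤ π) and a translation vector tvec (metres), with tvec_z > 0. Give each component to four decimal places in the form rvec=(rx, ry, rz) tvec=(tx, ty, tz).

Intrinsics K: fx=638.4, fy=424.2, cx=304.9, cy=238.1
Marker side s = 0.241 m; corners in marker frame (Z=0):
  M0 = (-0.1205, +0.1205, 0)
  M1 = (+0.1205, +0.1205, 0)
  M2 = (+0.1205, -0.1205, 0)
  M3 = (-0.1205, -0.1205, 0)
Detected image corners:
  c0 = (260.450760, 444.430885) px
  c1 = (494.919030, 440.709177) px
  c2 = (462.740676, 282.719662) px
  c3 = (257.366336, 296.467829) px
Planar DLT: solve 8×8 A·h = b for H (H[2,2]=1):
  H  [+797.34997 -122.59193 +364.31124]
  H  [-148.08827 +441.90695 +361.40448]
  H  [-0.30192 -0.52473 +1.00000]
B = K⁻¹H; ‖b₁‖=1.436794, ‖b₂‖=1.436794; λ = 2/(‖b₁‖+‖b₂‖) = 0.695994, sign → tz>0 ⇒ λ=+0.695994
r₁ = λ·B[:,0] = (+0.96965,-0.12502,-0.21014); r₂ = λ·B[:,1] = (+0.04077,+0.93003,-0.36521)
r₃ = r₁×r₂ = (+0.24109,+0.34555,+0.90690); SVD([r₁ r₂ r₃]) → R = UVᵀ:
  R  [+0.96965 +0.04077 +0.24109]
  R  [-0.12502 +0.93003 +0.34555]
  R  [-0.21014 -0.36521 +0.90690]
t = (+0.06477, +0.20231, +0.69599) m
tr R = 2.806578; θ = arccos((tr R − 1)/2) = 0.443421 rad = 25.406°
axis k = ((R−Rᵀ)₃₂, (R−Rᵀ)₁₃, (R−Rᵀ)₂₁) / (2 sinθ) = (-0.828328, +0.525869, -0.193219)
rvec = θ·k = (-0.367298, +0.233182, -0.085677)

rvec=(-0.3673, 0.2332, -0.0857) tvec=(0.0648, 0.2023, 0.6960)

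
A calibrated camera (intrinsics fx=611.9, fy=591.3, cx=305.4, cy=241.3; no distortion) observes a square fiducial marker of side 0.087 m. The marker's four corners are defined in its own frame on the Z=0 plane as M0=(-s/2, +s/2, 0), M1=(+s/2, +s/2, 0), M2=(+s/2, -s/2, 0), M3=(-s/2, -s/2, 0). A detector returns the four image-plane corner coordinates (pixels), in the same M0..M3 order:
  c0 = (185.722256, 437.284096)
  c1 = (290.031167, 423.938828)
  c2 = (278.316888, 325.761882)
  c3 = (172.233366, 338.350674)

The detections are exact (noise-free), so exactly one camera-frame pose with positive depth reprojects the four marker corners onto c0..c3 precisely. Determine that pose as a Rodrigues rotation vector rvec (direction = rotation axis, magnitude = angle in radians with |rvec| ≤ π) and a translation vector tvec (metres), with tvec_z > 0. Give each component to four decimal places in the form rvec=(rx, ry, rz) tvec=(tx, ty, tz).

rvec=(0.0881, -0.0618, -0.1118) tvec=(-0.0607, 0.1200, 0.5054)

Intrinsics K: fx=611.9, fy=591.3, cx=305.4, cy=241.3
Marker side s = 0.087 m; corners in marker frame (Z=0):
  M0 = (-0.0435, +0.0435, 0)
  M1 = (+0.0435, +0.0435, 0)
  M2 = (+0.0435, -0.0435, 0)
  M3 = (-0.0435, -0.0435, 0)
Detected image corners:
  c0 = (185.722256, 437.284096) px
  c1 = (290.031167, 423.938828) px
  c2 = (278.316888, 325.761882) px
  c3 = (172.233366, 338.350674) px
Planar DLT: solve 8×8 A·h = b for H (H[2,2]=1):
  H  [+1235.00213 +186.59309 +231.88159]
  H  [-106.38129 +1201.62370 +381.68918]
  H  [+0.11197 +0.18049 +1.00000]
B = K⁻¹H; ‖b₁‖=1.978518, ‖b₂‖=1.978518; λ = 2/(‖b₁‖+‖b₂‖) = 0.505429, sign → tz>0 ⇒ λ=+0.505429
r₁ = λ·B[:,0] = (+0.99186,-0.11403,+0.05659); r₂ = λ·B[:,1] = (+0.10860,+0.98989,+0.09122)
r₃ = r₁×r₂ = (-0.06642,-0.08434,+0.99422); SVD([r₁ r₂ r₃]) → R = UVᵀ:
  R  [+0.99186 +0.10860 -0.06642]
  R  [-0.11403 +0.98989 -0.08434]
  R  [+0.05659 +0.09122 +0.99422]
t = (-0.06073, +0.12000, +0.50543) m
tr R = 2.975977; θ = arccos((tr R − 1)/2) = 0.155150 rad = 8.889°
axis k = ((R−Rᵀ)₃₂, (R−Rᵀ)₁₃, (R−Rᵀ)₂₁) / (2 sinθ) = (+0.568053, -0.398046, -0.720330)
rvec = θ·k = (+0.088134, -0.061757, -0.111759)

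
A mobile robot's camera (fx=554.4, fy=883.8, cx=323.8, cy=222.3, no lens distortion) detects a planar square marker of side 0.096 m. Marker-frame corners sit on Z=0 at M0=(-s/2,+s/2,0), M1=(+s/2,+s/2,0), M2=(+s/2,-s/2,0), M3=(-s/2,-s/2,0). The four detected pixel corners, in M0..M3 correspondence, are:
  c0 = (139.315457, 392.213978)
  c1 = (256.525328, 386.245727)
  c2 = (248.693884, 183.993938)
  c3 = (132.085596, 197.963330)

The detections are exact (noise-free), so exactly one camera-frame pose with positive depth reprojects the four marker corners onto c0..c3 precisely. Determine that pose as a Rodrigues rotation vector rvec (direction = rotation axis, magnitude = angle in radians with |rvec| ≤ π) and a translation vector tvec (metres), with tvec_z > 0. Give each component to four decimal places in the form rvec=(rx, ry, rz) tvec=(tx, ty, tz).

rvec=(-0.0055, 0.1816, -0.0640) tvec=(-0.1009, 0.0328, 0.4276)

Intrinsics K: fx=554.4, fy=883.8, cx=323.8, cy=222.3
Marker side s = 0.096 m; corners in marker frame (Z=0):
  M0 = (-0.0480, +0.0480, 0)
  M1 = (+0.0480, +0.0480, 0)
  M2 = (+0.0480, -0.0480, 0)
  M3 = (-0.0480, -0.0480, 0)
Detected image corners:
  c0 = (139.315457, 392.213978) px
  c1 = (256.525328, 386.245727) px
  c2 = (248.693884, 183.993938) px
  c3 = (132.085596, 197.963330) px
Planar DLT: solve 8×8 A·h = b for H (H[2,2]=1):
  H  [+1135.91766 +73.24824 +192.96699]
  H  [-226.24082 +2056.60416 +290.07936]
  H  [-0.42173 -0.02644 +1.00000]
B = K⁻¹H; ‖b₁‖=2.338461, ‖b₂‖=2.338461; λ = 2/(‖b₁‖+‖b₂‖) = 0.427632, sign → tz>0 ⇒ λ=+0.427632
r₁ = λ·B[:,0] = (+0.98151,-0.06411,-0.18035); r₂ = λ·B[:,1] = (+0.06310,+0.99794,-0.01130)
r₃ = r₁×r₂ = (+0.18070,-0.00028,+0.98354); SVD([r₁ r₂ r₃]) → R = UVᵀ:
  R  [+0.98151 +0.06310 +0.18070]
  R  [-0.06411 +0.99794 -0.00028]
  R  [-0.18035 -0.01130 +0.98354]
t = (-0.10092, +0.03280, +0.42763) m
tr R = 2.962993; θ = arccos((tr R − 1)/2) = 0.192669 rad = 11.039°
axis k = ((R−Rᵀ)₃₂, (R−Rᵀ)₁₃, (R−Rᵀ)₂₁) / (2 sinθ) = (-0.028777, +0.942780, -0.332172)
rvec = θ·k = (-0.005544, +0.181644, -0.063999)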